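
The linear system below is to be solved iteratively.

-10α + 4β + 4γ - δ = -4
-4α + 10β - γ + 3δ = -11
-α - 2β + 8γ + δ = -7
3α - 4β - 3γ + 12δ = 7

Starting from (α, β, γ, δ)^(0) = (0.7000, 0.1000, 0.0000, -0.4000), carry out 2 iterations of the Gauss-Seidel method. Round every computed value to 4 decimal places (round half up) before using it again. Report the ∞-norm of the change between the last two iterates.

0.7760

Iteration 1:
  α = (-4 - (4)·0.1000 - (4)·0.0000 - (-1)·-0.4000) / (-10) = 0.4800
  β = (-11 - (-4)·0.4800 - (-1)·0.0000 - (3)·-0.4000) / (10) = -0.7880
  γ = (-7 - (-1)·0.4800 - (-2)·-0.7880 - (1)·-0.4000) / (8) = -0.9620
  δ = (7 - (3)·0.4800 - (-4)·-0.7880 - (-3)·-0.9620) / (12) = -0.0398
Iteration 2:
  α = (-4 - (4)·-0.7880 - (4)·-0.9620 - (-1)·-0.0398) / (-10) = -0.2960
  β = (-11 - (-4)·-0.2960 - (-1)·-0.9620 - (3)·-0.0398) / (10) = -1.3027
  γ = (-7 - (-1)·-0.2960 - (-2)·-1.3027 - (1)·-0.0398) / (8) = -1.2327
  δ = (7 - (3)·-0.2960 - (-4)·-1.3027 - (-3)·-1.2327) / (12) = -0.0851
Change: (-0.7760, -0.5147, -0.2707, -0.0453) → max |·| = 0.7760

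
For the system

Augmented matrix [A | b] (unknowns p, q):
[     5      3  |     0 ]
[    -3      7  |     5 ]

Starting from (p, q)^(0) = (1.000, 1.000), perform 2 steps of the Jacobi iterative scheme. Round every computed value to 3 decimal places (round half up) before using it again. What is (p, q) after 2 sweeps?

Iteration 1:
  p = (0 - (3)·1.000) / (5) = -0.600
  q = (5 - (-3)·1.000) / (7) = 1.143
Iteration 2:
  p = (0 - (3)·1.143) / (5) = -0.686
  q = (5 - (-3)·-0.600) / (7) = 0.457

(-0.686, 0.457)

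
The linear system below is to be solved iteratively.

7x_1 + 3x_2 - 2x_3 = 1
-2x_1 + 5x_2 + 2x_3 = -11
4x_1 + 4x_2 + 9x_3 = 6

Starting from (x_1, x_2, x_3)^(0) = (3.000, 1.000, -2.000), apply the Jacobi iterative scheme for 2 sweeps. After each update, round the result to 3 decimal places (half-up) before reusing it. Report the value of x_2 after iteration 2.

Iteration 1:
  x_1 = (1 - (3)·1.000 - (-2)·-2.000) / (7) = -0.857
  x_2 = (-11 - (-2)·3.000 - (2)·-2.000) / (5) = -0.200
  x_3 = (6 - (4)·3.000 - (4)·1.000) / (9) = -1.111
Iteration 2:
  x_1 = (1 - (3)·-0.200 - (-2)·-1.111) / (7) = -0.089
  x_2 = (-11 - (-2)·-0.857 - (2)·-1.111) / (5) = -2.098
  x_3 = (6 - (4)·-0.857 - (4)·-0.200) / (9) = 1.136

-2.098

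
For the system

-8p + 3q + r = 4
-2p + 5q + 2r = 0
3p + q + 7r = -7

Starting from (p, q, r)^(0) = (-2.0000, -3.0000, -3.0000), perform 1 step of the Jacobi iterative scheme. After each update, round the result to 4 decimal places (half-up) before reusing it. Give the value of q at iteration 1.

0.4000

Iteration 1:
  p = (4 - (3)·-3.0000 - (1)·-3.0000) / (-8) = -2.0000
  q = (0 - (-2)·-2.0000 - (2)·-3.0000) / (5) = 0.4000
  r = (-7 - (3)·-2.0000 - (1)·-3.0000) / (7) = 0.2857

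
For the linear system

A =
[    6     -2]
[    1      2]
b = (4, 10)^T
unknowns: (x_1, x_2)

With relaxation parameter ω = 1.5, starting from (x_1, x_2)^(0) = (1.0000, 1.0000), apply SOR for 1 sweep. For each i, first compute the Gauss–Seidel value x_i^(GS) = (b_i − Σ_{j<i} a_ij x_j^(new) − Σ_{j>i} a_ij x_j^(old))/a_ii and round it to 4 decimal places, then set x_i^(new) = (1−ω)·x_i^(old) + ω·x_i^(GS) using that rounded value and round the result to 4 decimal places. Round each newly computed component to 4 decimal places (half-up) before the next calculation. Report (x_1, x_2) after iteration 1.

Iteration 1:
  x_1: GS value = (4 - (-2)·1.0000) / (6) = 1.0000;  x_1 ← (1−ω)·1.0000 + ω·1.0000 = 1.0000
  x_2: GS value = (10 - (1)·1.0000) / (2) = 4.5000;  x_2 ← (1−ω)·1.0000 + ω·4.5000 = 6.2500

(1.0000, 6.2500)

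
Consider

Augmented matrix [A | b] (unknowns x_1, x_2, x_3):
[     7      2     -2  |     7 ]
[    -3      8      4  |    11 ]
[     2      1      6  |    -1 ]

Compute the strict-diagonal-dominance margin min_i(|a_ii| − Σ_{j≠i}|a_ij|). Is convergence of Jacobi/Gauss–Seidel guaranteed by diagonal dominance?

row 1: |7| − (2+2) = 3
row 2: |8| − (3+4) = 1
row 3: |6| − (2+1) = 3
minimum over rows = 1 → strictly diagonally dominant (convergence guaranteed)

1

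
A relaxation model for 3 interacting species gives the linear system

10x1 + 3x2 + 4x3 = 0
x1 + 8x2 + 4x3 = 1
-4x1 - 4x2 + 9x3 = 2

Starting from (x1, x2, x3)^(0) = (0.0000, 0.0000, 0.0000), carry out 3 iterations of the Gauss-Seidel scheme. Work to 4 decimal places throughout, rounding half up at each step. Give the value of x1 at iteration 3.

-0.0647

Iteration 1:
  x1 = (0 - (3)·0.0000 - (4)·0.0000) / (10) = 0.0000
  x2 = (1 - (1)·0.0000 - (4)·0.0000) / (8) = 0.1250
  x3 = (2 - (-4)·0.0000 - (-4)·0.1250) / (9) = 0.2778
Iteration 2:
  x1 = (0 - (3)·0.1250 - (4)·0.2778) / (10) = -0.1486
  x2 = (1 - (1)·-0.1486 - (4)·0.2778) / (8) = 0.0047
  x3 = (2 - (-4)·-0.1486 - (-4)·0.0047) / (9) = 0.1583
Iteration 3:
  x1 = (0 - (3)·0.0047 - (4)·0.1583) / (10) = -0.0647
  x2 = (1 - (1)·-0.0647 - (4)·0.1583) / (8) = 0.0539
  x3 = (2 - (-4)·-0.0647 - (-4)·0.0539) / (9) = 0.2174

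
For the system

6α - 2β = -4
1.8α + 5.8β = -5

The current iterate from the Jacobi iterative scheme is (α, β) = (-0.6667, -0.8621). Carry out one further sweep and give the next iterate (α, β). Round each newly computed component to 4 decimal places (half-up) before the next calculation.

One sweep:
  α = (-4 - (-2)·-0.8621) / (6) = -0.9540
  β = (-5 - (1.8)·-0.6667) / (5.8) = -0.6552

(-0.9540, -0.6552)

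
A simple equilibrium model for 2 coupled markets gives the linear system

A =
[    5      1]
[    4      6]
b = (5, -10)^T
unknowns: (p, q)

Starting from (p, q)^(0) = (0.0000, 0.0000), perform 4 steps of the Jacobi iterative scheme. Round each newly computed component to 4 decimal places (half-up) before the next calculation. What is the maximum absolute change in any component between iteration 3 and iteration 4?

Iteration 1:
  p = (5 - (1)·0.0000) / (5) = 1.0000
  q = (-10 - (4)·0.0000) / (6) = -1.6667
Iteration 2:
  p = (5 - (1)·-1.6667) / (5) = 1.3333
  q = (-10 - (4)·1.0000) / (6) = -2.3333
Iteration 3:
  p = (5 - (1)·-2.3333) / (5) = 1.4667
  q = (-10 - (4)·1.3333) / (6) = -2.5555
Iteration 4:
  p = (5 - (1)·-2.5555) / (5) = 1.5111
  q = (-10 - (4)·1.4667) / (6) = -2.6445
Change: (0.0444, -0.0890) → max |·| = 0.0890

0.0890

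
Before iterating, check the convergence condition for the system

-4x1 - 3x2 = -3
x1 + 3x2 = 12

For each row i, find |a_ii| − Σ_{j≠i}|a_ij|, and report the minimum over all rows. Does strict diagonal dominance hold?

row 1: |-4| − (3) = 1
row 2: |3| − (1) = 2
minimum over rows = 1 → strictly diagonally dominant (convergence guaranteed)

1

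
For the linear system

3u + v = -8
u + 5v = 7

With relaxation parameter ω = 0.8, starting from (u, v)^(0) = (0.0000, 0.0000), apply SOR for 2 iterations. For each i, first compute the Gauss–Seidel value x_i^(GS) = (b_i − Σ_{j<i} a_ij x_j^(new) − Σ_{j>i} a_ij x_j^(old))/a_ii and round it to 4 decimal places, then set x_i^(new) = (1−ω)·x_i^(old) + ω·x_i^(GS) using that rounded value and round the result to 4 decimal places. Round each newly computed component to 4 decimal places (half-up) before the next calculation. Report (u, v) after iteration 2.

Iteration 1:
  u: GS value = (-8 - (1)·0.0000) / (3) = -2.6667;  u ← (1−ω)·0.0000 + ω·-2.6667 = -2.1334
  v: GS value = (7 - (1)·-2.1334) / (5) = 1.8267;  v ← (1−ω)·0.0000 + ω·1.8267 = 1.4614
Iteration 2:
  u: GS value = (-8 - (1)·1.4614) / (3) = -3.1538;  u ← (1−ω)·-2.1334 + ω·-3.1538 = -2.9497
  v: GS value = (7 - (1)·-2.9497) / (5) = 1.9899;  v ← (1−ω)·1.4614 + ω·1.9899 = 1.8842

(-2.9497, 1.8842)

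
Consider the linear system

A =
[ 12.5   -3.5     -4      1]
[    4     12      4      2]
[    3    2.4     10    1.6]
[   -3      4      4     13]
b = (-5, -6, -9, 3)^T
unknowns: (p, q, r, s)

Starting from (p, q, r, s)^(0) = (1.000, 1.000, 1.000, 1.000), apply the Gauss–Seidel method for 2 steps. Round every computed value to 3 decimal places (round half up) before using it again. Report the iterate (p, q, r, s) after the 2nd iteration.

Iteration 1:
  p = (-5 - (-3.5)·1.000 - (-4)·1.000 - (1)·1.000) / (12.5) = 0.120
  q = (-6 - (4)·0.120 - (4)·1.000 - (2)·1.000) / (12) = -1.040
  r = (-9 - (3)·0.120 - (2.4)·-1.040 - (1.6)·1.000) / (10) = -0.846
  s = (3 - (-3)·0.120 - (4)·-1.040 - (4)·-0.846) / (13) = 0.839
Iteration 2:
  p = (-5 - (-3.5)·-1.040 - (-4)·-0.846 - (1)·0.839) / (12.5) = -1.029
  q = (-6 - (4)·-1.029 - (4)·-0.846 - (2)·0.839) / (12) = -0.015
  r = (-9 - (3)·-1.029 - (2.4)·-0.015 - (1.6)·0.839) / (10) = -0.722
  s = (3 - (-3)·-1.029 - (4)·-0.015 - (4)·-0.722) / (13) = 0.220

(-1.029, -0.015, -0.722, 0.220)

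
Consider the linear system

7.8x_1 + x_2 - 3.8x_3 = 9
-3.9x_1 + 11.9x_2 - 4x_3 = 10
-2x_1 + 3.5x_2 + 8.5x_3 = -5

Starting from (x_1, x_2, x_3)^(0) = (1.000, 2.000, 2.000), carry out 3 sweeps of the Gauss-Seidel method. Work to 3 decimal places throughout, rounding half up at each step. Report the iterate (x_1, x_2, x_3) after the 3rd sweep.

Iteration 1:
  x_1 = (9 - (1)·2.000 - (-3.8)·2.000) / (7.8) = 1.872
  x_2 = (10 - (-3.9)·1.872 - (-4)·2.000) / (11.9) = 2.126
  x_3 = (-5 - (-2)·1.872 - (3.5)·2.126) / (8.5) = -1.023
Iteration 2:
  x_1 = (9 - (1)·2.126 - (-3.8)·-1.023) / (7.8) = 0.383
  x_2 = (10 - (-3.9)·0.383 - (-4)·-1.023) / (11.9) = 0.622
  x_3 = (-5 - (-2)·0.383 - (3.5)·0.622) / (8.5) = -0.754
Iteration 3:
  x_1 = (9 - (1)·0.622 - (-3.8)·-0.754) / (7.8) = 0.707
  x_2 = (10 - (-3.9)·0.707 - (-4)·-0.754) / (11.9) = 0.819
  x_3 = (-5 - (-2)·0.707 - (3.5)·0.819) / (8.5) = -0.759

(0.707, 0.819, -0.759)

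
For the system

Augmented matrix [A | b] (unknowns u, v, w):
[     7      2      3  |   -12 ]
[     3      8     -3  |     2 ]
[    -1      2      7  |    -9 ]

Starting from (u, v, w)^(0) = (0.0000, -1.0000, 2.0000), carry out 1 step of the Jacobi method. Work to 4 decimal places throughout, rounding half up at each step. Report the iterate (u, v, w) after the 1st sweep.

(-2.2857, 1.0000, -1.0000)

Iteration 1:
  u = (-12 - (2)·-1.0000 - (3)·2.0000) / (7) = -2.2857
  v = (2 - (3)·0.0000 - (-3)·2.0000) / (8) = 1.0000
  w = (-9 - (-1)·0.0000 - (2)·-1.0000) / (7) = -1.0000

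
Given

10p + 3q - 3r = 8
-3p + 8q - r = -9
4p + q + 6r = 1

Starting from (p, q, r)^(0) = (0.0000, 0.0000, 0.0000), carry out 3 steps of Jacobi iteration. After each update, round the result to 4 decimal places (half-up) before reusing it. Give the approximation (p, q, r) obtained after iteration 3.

Iteration 1:
  p = (8 - (3)·0.0000 - (-3)·0.0000) / (10) = 0.8000
  q = (-9 - (-3)·0.0000 - (-1)·0.0000) / (8) = -1.1250
  r = (1 - (4)·0.0000 - (1)·0.0000) / (6) = 0.1667
Iteration 2:
  p = (8 - (3)·-1.1250 - (-3)·0.1667) / (10) = 1.1875
  q = (-9 - (-3)·0.8000 - (-1)·0.1667) / (8) = -0.8042
  r = (1 - (4)·0.8000 - (1)·-1.1250) / (6) = -0.1792
Iteration 3:
  p = (8 - (3)·-0.8042 - (-3)·-0.1792) / (10) = 0.9875
  q = (-9 - (-3)·1.1875 - (-1)·-0.1792) / (8) = -0.7021
  r = (1 - (4)·1.1875 - (1)·-0.8042) / (6) = -0.4910

(0.9875, -0.7021, -0.4910)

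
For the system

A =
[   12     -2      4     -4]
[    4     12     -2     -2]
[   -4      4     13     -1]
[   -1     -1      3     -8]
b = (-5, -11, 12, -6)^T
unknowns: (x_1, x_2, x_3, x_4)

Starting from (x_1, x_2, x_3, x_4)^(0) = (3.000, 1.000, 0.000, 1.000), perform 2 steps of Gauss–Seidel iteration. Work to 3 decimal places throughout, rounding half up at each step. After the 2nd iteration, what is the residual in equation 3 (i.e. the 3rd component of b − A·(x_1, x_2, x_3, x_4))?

Iteration 1:
  x_1 = (-5 - (-2)·1.000 - (4)·0.000 - (-4)·1.000) / (12) = 0.083
  x_2 = (-11 - (4)·0.083 - (-2)·0.000 - (-2)·1.000) / (12) = -0.778
  x_3 = (12 - (-4)·0.083 - (4)·-0.778 - (-1)·1.000) / (13) = 1.265
  x_4 = (-6 - (-1)·0.083 - (-1)·-0.778 - (3)·1.265) / (-8) = 1.311
Iteration 2:
  x_1 = (-5 - (-2)·-0.778 - (4)·1.265 - (-4)·1.311) / (12) = -0.531
  x_2 = (-11 - (4)·-0.531 - (-2)·1.265 - (-2)·1.311) / (12) = -0.310
  x_3 = (12 - (-4)·-0.531 - (4)·-0.310 - (-1)·1.311) / (13) = 0.956
  x_4 = (-6 - (-1)·-0.531 - (-1)·-0.310 - (3)·0.956) / (-8) = 1.214
Residual b − A·x = (1.784, -0.816, -0.098, 0.003)

-0.098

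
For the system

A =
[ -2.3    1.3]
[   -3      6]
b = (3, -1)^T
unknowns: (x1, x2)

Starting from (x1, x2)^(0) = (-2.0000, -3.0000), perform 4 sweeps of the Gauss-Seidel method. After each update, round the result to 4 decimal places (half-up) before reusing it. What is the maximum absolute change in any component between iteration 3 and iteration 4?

0.0602

Iteration 1:
  x1 = (3 - (1.3)·-3.0000) / (-2.3) = -3.0000
  x2 = (-1 - (-3)·-3.0000) / (6) = -1.6667
Iteration 2:
  x1 = (3 - (1.3)·-1.6667) / (-2.3) = -2.2464
  x2 = (-1 - (-3)·-2.2464) / (6) = -1.2899
Iteration 3:
  x1 = (3 - (1.3)·-1.2899) / (-2.3) = -2.0334
  x2 = (-1 - (-3)·-2.0334) / (6) = -1.1834
Iteration 4:
  x1 = (3 - (1.3)·-1.1834) / (-2.3) = -1.9732
  x2 = (-1 - (-3)·-1.9732) / (6) = -1.1533
Change: (0.0602, 0.0301) → max |·| = 0.0602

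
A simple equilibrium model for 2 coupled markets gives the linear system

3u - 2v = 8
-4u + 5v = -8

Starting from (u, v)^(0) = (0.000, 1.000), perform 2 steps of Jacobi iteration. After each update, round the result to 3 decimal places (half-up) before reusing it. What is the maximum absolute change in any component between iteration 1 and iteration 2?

Iteration 1:
  u = (8 - (-2)·1.000) / (3) = 3.333
  v = (-8 - (-4)·0.000) / (5) = -1.600
Iteration 2:
  u = (8 - (-2)·-1.600) / (3) = 1.600
  v = (-8 - (-4)·3.333) / (5) = 1.066
Change: (-1.733, 2.666) → max |·| = 2.666

2.666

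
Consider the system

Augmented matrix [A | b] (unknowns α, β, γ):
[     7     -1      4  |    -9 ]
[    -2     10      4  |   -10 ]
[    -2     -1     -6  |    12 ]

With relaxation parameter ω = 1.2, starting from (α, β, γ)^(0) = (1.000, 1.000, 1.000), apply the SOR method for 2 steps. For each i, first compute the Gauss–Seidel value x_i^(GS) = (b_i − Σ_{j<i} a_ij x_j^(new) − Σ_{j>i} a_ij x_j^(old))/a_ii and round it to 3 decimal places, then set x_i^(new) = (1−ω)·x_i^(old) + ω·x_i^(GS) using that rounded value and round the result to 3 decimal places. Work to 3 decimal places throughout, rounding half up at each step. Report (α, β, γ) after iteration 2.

Iteration 1:
  α: GS value = (-9 - (-1)·1.000 - (4)·1.000) / (7) = -1.714;  α ← (1−ω)·1.000 + ω·-1.714 = -2.257
  β: GS value = (-10 - (-2)·-2.257 - (4)·1.000) / (10) = -1.851;  β ← (1−ω)·1.000 + ω·-1.851 = -2.421
  γ: GS value = (12 - (-2)·-2.257 - (-1)·-2.421) / (-6) = -0.844;  γ ← (1−ω)·1.000 + ω·-0.844 = -1.213
Iteration 2:
  α: GS value = (-9 - (-1)·-2.421 - (4)·-1.213) / (7) = -0.938;  α ← (1−ω)·-2.257 + ω·-0.938 = -0.674
  β: GS value = (-10 - (-2)·-0.674 - (4)·-1.213) / (10) = -0.650;  β ← (1−ω)·-2.421 + ω·-0.650 = -0.296
  γ: GS value = (12 - (-2)·-0.674 - (-1)·-0.296) / (-6) = -1.726;  γ ← (1−ω)·-1.213 + ω·-1.726 = -1.829

(-0.674, -0.296, -1.829)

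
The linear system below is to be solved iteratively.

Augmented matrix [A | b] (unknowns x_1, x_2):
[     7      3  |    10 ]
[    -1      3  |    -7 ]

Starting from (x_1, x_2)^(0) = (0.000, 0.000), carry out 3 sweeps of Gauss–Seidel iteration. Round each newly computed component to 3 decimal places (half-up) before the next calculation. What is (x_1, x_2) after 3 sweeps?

(2.111, -1.630)

Iteration 1:
  x_1 = (10 - (3)·0.000) / (7) = 1.429
  x_2 = (-7 - (-1)·1.429) / (3) = -1.857
Iteration 2:
  x_1 = (10 - (3)·-1.857) / (7) = 2.224
  x_2 = (-7 - (-1)·2.224) / (3) = -1.592
Iteration 3:
  x_1 = (10 - (3)·-1.592) / (7) = 2.111
  x_2 = (-7 - (-1)·2.111) / (3) = -1.630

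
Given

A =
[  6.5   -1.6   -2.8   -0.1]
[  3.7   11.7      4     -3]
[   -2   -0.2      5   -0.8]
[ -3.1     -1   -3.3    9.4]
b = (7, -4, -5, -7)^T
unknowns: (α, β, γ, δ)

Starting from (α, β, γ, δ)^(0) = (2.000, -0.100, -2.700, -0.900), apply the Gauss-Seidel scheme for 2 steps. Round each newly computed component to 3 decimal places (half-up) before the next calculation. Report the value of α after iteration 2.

Iteration 1:
  α = (7 - (-1.6)·-0.100 - (-2.8)·-2.700 - (-0.1)·-0.900) / (6.5) = -0.125
  β = (-4 - (3.7)·-0.125 - (4)·-2.700 - (-3)·-0.900) / (11.7) = 0.390
  γ = (-5 - (-2)·-0.125 - (-0.2)·0.390 - (-0.8)·-0.900) / (5) = -1.178
  δ = (-7 - (-3.1)·-0.125 - (-1)·0.390 - (-3.3)·-1.178) / (9.4) = -1.158
Iteration 2:
  α = (7 - (-1.6)·0.390 - (-2.8)·-1.178 - (-0.1)·-1.158) / (6.5) = 0.648
  β = (-4 - (3.7)·0.648 - (4)·-1.178 - (-3)·-1.158) / (11.7) = -0.441
  γ = (-5 - (-2)·0.648 - (-0.2)·-0.441 - (-0.8)·-1.158) / (5) = -0.944
  δ = (-7 - (-3.1)·0.648 - (-1)·-0.441 - (-3.3)·-0.944) / (9.4) = -0.909

0.648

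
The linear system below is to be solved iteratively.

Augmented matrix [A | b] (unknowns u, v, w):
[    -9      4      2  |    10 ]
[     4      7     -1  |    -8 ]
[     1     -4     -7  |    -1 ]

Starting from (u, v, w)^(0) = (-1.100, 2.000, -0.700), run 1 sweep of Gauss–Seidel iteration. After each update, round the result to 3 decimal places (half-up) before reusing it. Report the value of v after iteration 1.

Iteration 1:
  u = (10 - (4)·2.000 - (2)·-0.700) / (-9) = -0.378
  v = (-8 - (4)·-0.378 - (-1)·-0.700) / (7) = -1.027
  w = (-1 - (1)·-0.378 - (-4)·-1.027) / (-7) = 0.676

-1.027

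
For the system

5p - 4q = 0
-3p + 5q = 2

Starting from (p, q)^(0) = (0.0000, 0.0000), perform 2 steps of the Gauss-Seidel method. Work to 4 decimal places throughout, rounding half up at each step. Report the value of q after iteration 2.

Iteration 1:
  p = (0 - (-4)·0.0000) / (5) = 0.0000
  q = (2 - (-3)·0.0000) / (5) = 0.4000
Iteration 2:
  p = (0 - (-4)·0.4000) / (5) = 0.3200
  q = (2 - (-3)·0.3200) / (5) = 0.5920

0.5920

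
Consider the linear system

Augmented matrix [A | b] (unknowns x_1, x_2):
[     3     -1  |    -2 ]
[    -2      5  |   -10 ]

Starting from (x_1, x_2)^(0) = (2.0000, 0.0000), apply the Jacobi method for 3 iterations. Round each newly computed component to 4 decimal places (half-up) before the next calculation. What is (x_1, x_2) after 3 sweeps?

Iteration 1:
  x_1 = (-2 - (-1)·0.0000) / (3) = -0.6667
  x_2 = (-10 - (-2)·2.0000) / (5) = -1.2000
Iteration 2:
  x_1 = (-2 - (-1)·-1.2000) / (3) = -1.0667
  x_2 = (-10 - (-2)·-0.6667) / (5) = -2.2667
Iteration 3:
  x_1 = (-2 - (-1)·-2.2667) / (3) = -1.4222
  x_2 = (-10 - (-2)·-1.0667) / (5) = -2.4267

(-1.4222, -2.4267)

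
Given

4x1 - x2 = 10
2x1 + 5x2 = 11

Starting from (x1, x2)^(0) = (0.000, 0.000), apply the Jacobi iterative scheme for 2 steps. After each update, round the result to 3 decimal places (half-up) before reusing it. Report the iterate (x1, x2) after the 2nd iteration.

Iteration 1:
  x1 = (10 - (-1)·0.000) / (4) = 2.500
  x2 = (11 - (2)·0.000) / (5) = 2.200
Iteration 2:
  x1 = (10 - (-1)·2.200) / (4) = 3.050
  x2 = (11 - (2)·2.500) / (5) = 1.200

(3.050, 1.200)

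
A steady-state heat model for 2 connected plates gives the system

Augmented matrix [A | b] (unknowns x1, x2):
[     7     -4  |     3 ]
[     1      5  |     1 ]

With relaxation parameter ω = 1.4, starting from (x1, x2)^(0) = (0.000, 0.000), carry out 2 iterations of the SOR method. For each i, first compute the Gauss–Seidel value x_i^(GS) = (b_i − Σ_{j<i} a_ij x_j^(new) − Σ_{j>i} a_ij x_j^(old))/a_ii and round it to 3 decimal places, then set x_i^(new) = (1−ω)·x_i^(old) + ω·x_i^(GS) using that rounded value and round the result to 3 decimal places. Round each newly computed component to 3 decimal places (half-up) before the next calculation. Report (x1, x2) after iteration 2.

(0.450, 0.109)

Iteration 1:
  x1: GS value = (3 - (-4)·0.000) / (7) = 0.429;  x1 ← (1−ω)·0.000 + ω·0.429 = 0.601
  x2: GS value = (1 - (1)·0.601) / (5) = 0.080;  x2 ← (1−ω)·0.000 + ω·0.080 = 0.112
Iteration 2:
  x1: GS value = (3 - (-4)·0.112) / (7) = 0.493;  x1 ← (1−ω)·0.601 + ω·0.493 = 0.450
  x2: GS value = (1 - (1)·0.450) / (5) = 0.110;  x2 ← (1−ω)·0.112 + ω·0.110 = 0.109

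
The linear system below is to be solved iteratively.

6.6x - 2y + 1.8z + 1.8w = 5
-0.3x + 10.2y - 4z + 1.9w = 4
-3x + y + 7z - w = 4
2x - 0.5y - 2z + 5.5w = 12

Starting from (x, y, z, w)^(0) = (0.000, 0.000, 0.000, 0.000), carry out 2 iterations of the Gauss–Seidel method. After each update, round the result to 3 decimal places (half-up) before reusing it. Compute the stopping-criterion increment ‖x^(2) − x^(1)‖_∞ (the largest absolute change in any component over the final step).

0.716

Iteration 1:
  x = (5 - (-2)·0.000 - (1.8)·0.000 - (1.8)·0.000) / (6.6) = 0.758
  y = (4 - (-0.3)·0.758 - (-4)·0.000 - (1.9)·0.000) / (10.2) = 0.414
  z = (4 - (-3)·0.758 - (1)·0.414 - (-1)·0.000) / (7) = 0.837
  w = (12 - (2)·0.758 - (-0.5)·0.414 - (-2)·0.837) / (5.5) = 2.248
Iteration 2:
  x = (5 - (-2)·0.414 - (1.8)·0.837 - (1.8)·2.248) / (6.6) = 0.042
  y = (4 - (-0.3)·0.042 - (-4)·0.837 - (1.9)·2.248) / (10.2) = 0.303
  z = (4 - (-3)·0.042 - (1)·0.303 - (-1)·2.248) / (7) = 0.867
  w = (12 - (2)·0.042 - (-0.5)·0.303 - (-2)·0.867) / (5.5) = 2.509
Change: (-0.716, -0.111, 0.030, 0.261) → max |·| = 0.716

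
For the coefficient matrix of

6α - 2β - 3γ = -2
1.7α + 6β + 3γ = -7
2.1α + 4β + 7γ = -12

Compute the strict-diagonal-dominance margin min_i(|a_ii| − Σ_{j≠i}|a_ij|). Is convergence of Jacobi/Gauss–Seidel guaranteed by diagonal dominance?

row 1: |6| − (2+3) = 1
row 2: |6| − (1.7+3) = 1.3
row 3: |7| − (2.1+4) = 0.9
minimum over rows = 0.9 → strictly diagonally dominant (convergence guaranteed)

0.9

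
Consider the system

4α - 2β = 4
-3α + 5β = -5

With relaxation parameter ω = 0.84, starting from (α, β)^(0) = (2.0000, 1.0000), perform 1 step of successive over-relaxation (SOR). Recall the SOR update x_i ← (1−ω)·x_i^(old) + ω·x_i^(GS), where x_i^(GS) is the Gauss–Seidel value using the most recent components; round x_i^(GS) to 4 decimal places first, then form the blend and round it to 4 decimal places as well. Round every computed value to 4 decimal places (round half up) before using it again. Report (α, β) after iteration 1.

(1.5800, 0.1163)

Iteration 1:
  α: GS value = (4 - (-2)·1.0000) / (4) = 1.5000;  α ← (1−ω)·2.0000 + ω·1.5000 = 1.5800
  β: GS value = (-5 - (-3)·1.5800) / (5) = -0.0520;  β ← (1−ω)·1.0000 + ω·-0.0520 = 0.1163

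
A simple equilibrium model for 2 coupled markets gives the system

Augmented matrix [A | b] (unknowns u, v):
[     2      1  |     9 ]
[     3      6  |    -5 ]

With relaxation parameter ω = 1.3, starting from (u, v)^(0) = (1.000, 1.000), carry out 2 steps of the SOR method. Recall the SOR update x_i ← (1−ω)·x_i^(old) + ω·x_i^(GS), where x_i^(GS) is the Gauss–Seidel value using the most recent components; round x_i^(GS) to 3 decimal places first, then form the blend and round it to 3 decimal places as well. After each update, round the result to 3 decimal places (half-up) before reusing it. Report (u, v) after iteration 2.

(7.349, -4.490)

Iteration 1:
  u: GS value = (9 - (1)·1.000) / (2) = 4.000;  u ← (1−ω)·1.000 + ω·4.000 = 4.900
  v: GS value = (-5 - (3)·4.900) / (6) = -3.283;  v ← (1−ω)·1.000 + ω·-3.283 = -4.568
Iteration 2:
  u: GS value = (9 - (1)·-4.568) / (2) = 6.784;  u ← (1−ω)·4.900 + ω·6.784 = 7.349
  v: GS value = (-5 - (3)·7.349) / (6) = -4.508;  v ← (1−ω)·-4.568 + ω·-4.508 = -4.490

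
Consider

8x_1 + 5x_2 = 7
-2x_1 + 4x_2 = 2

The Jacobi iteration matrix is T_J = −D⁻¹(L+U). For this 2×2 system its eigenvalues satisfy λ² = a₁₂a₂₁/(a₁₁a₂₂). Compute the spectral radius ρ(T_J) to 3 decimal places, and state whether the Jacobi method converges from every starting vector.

a₁₂a₂₁/(a₁₁a₂₂) = (5)·(-2) / ((8)·(4)) = -0.312500
ρ = √|-0.312500| = √0.312500 = 0.559
ρ < 1, so Jacobi converges

0.559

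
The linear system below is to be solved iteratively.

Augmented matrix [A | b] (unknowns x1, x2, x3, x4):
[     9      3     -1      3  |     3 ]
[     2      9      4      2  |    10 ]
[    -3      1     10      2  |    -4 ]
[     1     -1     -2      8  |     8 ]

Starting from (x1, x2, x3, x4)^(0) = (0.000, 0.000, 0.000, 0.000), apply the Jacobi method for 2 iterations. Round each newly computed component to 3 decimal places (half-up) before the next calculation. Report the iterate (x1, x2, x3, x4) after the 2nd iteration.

(-0.415, 0.993, -0.611, 0.997)

Iteration 1:
  x1 = (3 - (3)·0.000 - (-1)·0.000 - (3)·0.000) / (9) = 0.333
  x2 = (10 - (2)·0.000 - (4)·0.000 - (2)·0.000) / (9) = 1.111
  x3 = (-4 - (-3)·0.000 - (1)·0.000 - (2)·0.000) / (10) = -0.400
  x4 = (8 - (1)·0.000 - (-1)·0.000 - (-2)·0.000) / (8) = 1.000
Iteration 2:
  x1 = (3 - (3)·1.111 - (-1)·-0.400 - (3)·1.000) / (9) = -0.415
  x2 = (10 - (2)·0.333 - (4)·-0.400 - (2)·1.000) / (9) = 0.993
  x3 = (-4 - (-3)·0.333 - (1)·1.111 - (2)·1.000) / (10) = -0.611
  x4 = (8 - (1)·0.333 - (-1)·1.111 - (-2)·-0.400) / (8) = 0.997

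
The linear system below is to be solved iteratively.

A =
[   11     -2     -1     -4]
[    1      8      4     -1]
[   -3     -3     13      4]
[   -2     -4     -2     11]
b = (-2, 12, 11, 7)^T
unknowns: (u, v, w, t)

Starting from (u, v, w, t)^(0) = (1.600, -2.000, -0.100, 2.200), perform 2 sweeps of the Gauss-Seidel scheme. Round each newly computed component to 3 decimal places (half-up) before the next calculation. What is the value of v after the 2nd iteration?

Iteration 1:
  u = (-2 - (-2)·-2.000 - (-1)·-0.100 - (-4)·2.200) / (11) = 0.245
  v = (12 - (1)·0.245 - (4)·-0.100 - (-1)·2.200) / (8) = 1.794
  w = (11 - (-3)·0.245 - (-3)·1.794 - (4)·2.200) / (13) = 0.640
  t = (7 - (-2)·0.245 - (-4)·1.794 - (-2)·0.640) / (11) = 1.450
Iteration 2:
  u = (-2 - (-2)·1.794 - (-1)·0.640 - (-4)·1.450) / (11) = 0.730
  v = (12 - (1)·0.730 - (4)·0.640 - (-1)·1.450) / (8) = 1.270
  w = (11 - (-3)·0.730 - (-3)·1.270 - (4)·1.450) / (13) = 0.862
  t = (7 - (-2)·0.730 - (-4)·1.270 - (-2)·0.862) / (11) = 1.388

1.270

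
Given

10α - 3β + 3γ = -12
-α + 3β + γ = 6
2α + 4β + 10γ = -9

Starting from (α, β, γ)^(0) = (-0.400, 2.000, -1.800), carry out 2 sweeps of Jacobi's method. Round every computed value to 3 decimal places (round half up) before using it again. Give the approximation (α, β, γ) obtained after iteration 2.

(0.026, 2.520, -1.875)

Iteration 1:
  α = (-12 - (-3)·2.000 - (3)·-1.800) / (10) = -0.060
  β = (6 - (-1)·-0.400 - (1)·-1.800) / (3) = 2.467
  γ = (-9 - (2)·-0.400 - (4)·2.000) / (10) = -1.620
Iteration 2:
  α = (-12 - (-3)·2.467 - (3)·-1.620) / (10) = 0.026
  β = (6 - (-1)·-0.060 - (1)·-1.620) / (3) = 2.520
  γ = (-9 - (2)·-0.060 - (4)·2.467) / (10) = -1.875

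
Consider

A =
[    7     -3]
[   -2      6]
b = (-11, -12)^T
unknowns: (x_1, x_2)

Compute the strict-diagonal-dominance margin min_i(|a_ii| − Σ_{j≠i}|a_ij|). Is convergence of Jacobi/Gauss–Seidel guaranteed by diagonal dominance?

4

row 1: |7| − (3) = 4
row 2: |6| − (2) = 4
minimum over rows = 4 → strictly diagonally dominant (convergence guaranteed)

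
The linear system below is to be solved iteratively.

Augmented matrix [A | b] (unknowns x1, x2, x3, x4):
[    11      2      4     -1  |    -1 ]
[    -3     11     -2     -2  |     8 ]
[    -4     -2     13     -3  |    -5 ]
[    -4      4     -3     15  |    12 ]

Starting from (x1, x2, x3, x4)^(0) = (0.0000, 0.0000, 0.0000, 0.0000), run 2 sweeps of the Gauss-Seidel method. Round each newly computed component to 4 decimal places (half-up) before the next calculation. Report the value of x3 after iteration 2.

-0.1657

Iteration 1:
  x1 = (-1 - (2)·0.0000 - (4)·0.0000 - (-1)·0.0000) / (11) = -0.0909
  x2 = (8 - (-3)·-0.0909 - (-2)·0.0000 - (-2)·0.0000) / (11) = 0.7025
  x3 = (-5 - (-4)·-0.0909 - (-2)·0.7025 - (-3)·0.0000) / (13) = -0.3045
  x4 = (12 - (-4)·-0.0909 - (4)·0.7025 - (-3)·-0.3045) / (15) = 0.5275
Iteration 2:
  x1 = (-1 - (2)·0.7025 - (4)·-0.3045 - (-1)·0.5275) / (11) = -0.0600
  x2 = (8 - (-3)·-0.0600 - (-2)·-0.3045 - (-2)·0.5275) / (11) = 0.7515
  x3 = (-5 - (-4)·-0.0600 - (-2)·0.7515 - (-3)·0.5275) / (13) = -0.1657
  x4 = (12 - (-4)·-0.0600 - (4)·0.7515 - (-3)·-0.1657) / (15) = 0.5505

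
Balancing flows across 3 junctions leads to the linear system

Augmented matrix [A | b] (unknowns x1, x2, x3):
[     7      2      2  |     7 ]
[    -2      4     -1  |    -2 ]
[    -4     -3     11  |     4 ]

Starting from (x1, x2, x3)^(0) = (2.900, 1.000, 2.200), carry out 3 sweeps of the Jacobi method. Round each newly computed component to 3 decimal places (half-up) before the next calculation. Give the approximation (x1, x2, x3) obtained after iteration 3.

Iteration 1:
  x1 = (7 - (2)·1.000 - (2)·2.200) / (7) = 0.086
  x2 = (-2 - (-2)·2.900 - (-1)·2.200) / (4) = 1.500
  x3 = (4 - (-4)·2.900 - (-3)·1.000) / (11) = 1.691
Iteration 2:
  x1 = (7 - (2)·1.500 - (2)·1.691) / (7) = 0.088
  x2 = (-2 - (-2)·0.086 - (-1)·1.691) / (4) = -0.034
  x3 = (4 - (-4)·0.086 - (-3)·1.500) / (11) = 0.804
Iteration 3:
  x1 = (7 - (2)·-0.034 - (2)·0.804) / (7) = 0.780
  x2 = (-2 - (-2)·0.088 - (-1)·0.804) / (4) = -0.255
  x3 = (4 - (-4)·0.088 - (-3)·-0.034) / (11) = 0.386

(0.780, -0.255, 0.386)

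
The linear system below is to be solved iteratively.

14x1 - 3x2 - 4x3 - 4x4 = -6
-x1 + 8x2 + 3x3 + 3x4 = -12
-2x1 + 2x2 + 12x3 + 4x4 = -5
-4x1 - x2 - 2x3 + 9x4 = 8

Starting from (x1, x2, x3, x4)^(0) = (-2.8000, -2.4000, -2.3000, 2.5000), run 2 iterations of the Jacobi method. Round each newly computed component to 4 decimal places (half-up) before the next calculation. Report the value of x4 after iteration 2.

Iteration 1:
  x1 = (-6 - (-3)·-2.4000 - (-4)·-2.3000 - (-4)·2.5000) / (14) = -0.8857
  x2 = (-12 - (-1)·-2.8000 - (3)·-2.3000 - (3)·2.5000) / (8) = -1.9250
  x3 = (-5 - (-2)·-2.8000 - (2)·-2.4000 - (4)·2.5000) / (12) = -1.3167
  x4 = (8 - (-4)·-2.8000 - (-1)·-2.4000 - (-2)·-2.3000) / (9) = -1.1333
Iteration 2:
  x1 = (-6 - (-3)·-1.9250 - (-4)·-1.3167 - (-4)·-1.1333) / (14) = -1.5411
  x2 = (-12 - (-1)·-0.8857 - (3)·-1.3167 - (3)·-1.1333) / (8) = -0.6920
  x3 = (-5 - (-2)·-0.8857 - (2)·-1.9250 - (4)·-1.1333) / (12) = 0.1343
  x4 = (8 - (-4)·-0.8857 - (-1)·-1.9250 - (-2)·-1.3167) / (9) = -0.0112

-0.0112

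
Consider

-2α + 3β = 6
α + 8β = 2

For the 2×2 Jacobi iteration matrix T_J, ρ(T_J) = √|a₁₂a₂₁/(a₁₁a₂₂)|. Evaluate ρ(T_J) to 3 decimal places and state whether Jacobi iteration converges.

0.433

a₁₂a₂₁/(a₁₁a₂₂) = (3)·(1) / ((-2)·(8)) = -0.187500
ρ = √|-0.187500| = √0.187500 = 0.433
ρ < 1, so Jacobi converges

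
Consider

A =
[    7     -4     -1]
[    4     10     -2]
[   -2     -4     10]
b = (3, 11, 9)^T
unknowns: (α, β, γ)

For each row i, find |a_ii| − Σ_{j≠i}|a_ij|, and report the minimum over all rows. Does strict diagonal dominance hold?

row 1: |7| − (4+1) = 2
row 2: |10| − (4+2) = 4
row 3: |10| − (2+4) = 4
minimum over rows = 2 → strictly diagonally dominant (convergence guaranteed)

2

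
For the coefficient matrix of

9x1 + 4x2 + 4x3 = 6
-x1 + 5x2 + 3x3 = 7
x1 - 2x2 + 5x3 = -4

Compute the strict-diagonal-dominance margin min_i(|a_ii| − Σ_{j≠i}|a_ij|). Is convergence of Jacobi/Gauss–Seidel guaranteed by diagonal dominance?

row 1: |9| − (4+4) = 1
row 2: |5| − (1+3) = 1
row 3: |5| − (1+2) = 2
minimum over rows = 1 → strictly diagonally dominant (convergence guaranteed)

1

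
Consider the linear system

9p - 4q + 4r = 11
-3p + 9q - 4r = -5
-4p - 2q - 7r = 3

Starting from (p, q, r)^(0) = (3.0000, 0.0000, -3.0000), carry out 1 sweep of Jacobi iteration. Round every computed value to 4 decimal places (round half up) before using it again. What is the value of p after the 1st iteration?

Iteration 1:
  p = (11 - (-4)·0.0000 - (4)·-3.0000) / (9) = 2.5556
  q = (-5 - (-3)·3.0000 - (-4)·-3.0000) / (9) = -0.8889
  r = (3 - (-4)·3.0000 - (-2)·0.0000) / (-7) = -2.1429

2.5556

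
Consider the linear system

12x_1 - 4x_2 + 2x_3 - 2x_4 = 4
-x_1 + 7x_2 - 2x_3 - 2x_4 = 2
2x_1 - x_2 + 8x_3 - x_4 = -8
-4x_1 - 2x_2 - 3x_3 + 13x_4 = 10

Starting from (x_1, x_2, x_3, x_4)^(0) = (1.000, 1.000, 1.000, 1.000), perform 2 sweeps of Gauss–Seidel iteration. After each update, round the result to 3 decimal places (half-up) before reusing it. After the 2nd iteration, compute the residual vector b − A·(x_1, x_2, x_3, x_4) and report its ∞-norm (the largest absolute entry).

Iteration 1:
  x_1 = (4 - (-4)·1.000 - (2)·1.000 - (-2)·1.000) / (12) = 0.667
  x_2 = (2 - (-1)·0.667 - (-2)·1.000 - (-2)·1.000) / (7) = 0.952
  x_3 = (-8 - (2)·0.667 - (-1)·0.952 - (-1)·1.000) / (8) = -0.923
  x_4 = (10 - (-4)·0.667 - (-2)·0.952 - (-3)·-0.923) / (13) = 0.908
Iteration 2:
  x_1 = (4 - (-4)·0.952 - (2)·-0.923 - (-2)·0.908) / (12) = 0.956
  x_2 = (2 - (-1)·0.956 - (-2)·-0.923 - (-2)·0.908) / (7) = 0.418
  x_3 = (-8 - (2)·0.956 - (-1)·0.418 - (-1)·0.908) / (8) = -1.073
  x_4 = (10 - (-4)·0.956 - (-2)·0.418 - (-3)·-1.073) / (13) = 0.880
Residual b − A·x = (-1.894, -0.356, -0.030, 0.001); ∞-norm = 1.894

1.894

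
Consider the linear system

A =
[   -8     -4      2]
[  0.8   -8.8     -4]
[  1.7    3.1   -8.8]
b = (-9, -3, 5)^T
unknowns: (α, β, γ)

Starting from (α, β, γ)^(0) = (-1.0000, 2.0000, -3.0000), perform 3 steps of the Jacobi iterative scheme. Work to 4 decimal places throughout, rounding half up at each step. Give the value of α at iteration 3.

0.9399

Iteration 1:
  α = (-9 - (-4)·2.0000 - (2)·-3.0000) / (-8) = -0.6250
  β = (-3 - (0.8)·-1.0000 - (-4)·-3.0000) / (-8.8) = 1.6136
  γ = (5 - (1.7)·-1.0000 - (3.1)·2.0000) / (-8.8) = -0.0568
Iteration 2:
  α = (-9 - (-4)·1.6136 - (2)·-0.0568) / (-8) = 0.3040
  β = (-3 - (0.8)·-0.6250 - (-4)·-0.0568) / (-8.8) = 0.3099
  γ = (5 - (1.7)·-0.6250 - (3.1)·1.6136) / (-8.8) = -0.1205
Iteration 3:
  α = (-9 - (-4)·0.3099 - (2)·-0.1205) / (-8) = 0.9399
  β = (-3 - (0.8)·0.3040 - (-4)·-0.1205) / (-8.8) = 0.4233
  γ = (5 - (1.7)·0.3040 - (3.1)·0.3099) / (-8.8) = -0.4003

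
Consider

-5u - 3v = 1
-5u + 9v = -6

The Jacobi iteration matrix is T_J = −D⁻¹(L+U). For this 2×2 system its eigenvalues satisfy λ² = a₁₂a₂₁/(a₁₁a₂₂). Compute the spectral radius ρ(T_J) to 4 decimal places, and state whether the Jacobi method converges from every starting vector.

a₁₂a₂₁/(a₁₁a₂₂) = (-3)·(-5) / ((-5)·(9)) = -0.333333
ρ = √|-0.333333| = √0.333333 = 0.5774
ρ < 1, so Jacobi converges

0.5774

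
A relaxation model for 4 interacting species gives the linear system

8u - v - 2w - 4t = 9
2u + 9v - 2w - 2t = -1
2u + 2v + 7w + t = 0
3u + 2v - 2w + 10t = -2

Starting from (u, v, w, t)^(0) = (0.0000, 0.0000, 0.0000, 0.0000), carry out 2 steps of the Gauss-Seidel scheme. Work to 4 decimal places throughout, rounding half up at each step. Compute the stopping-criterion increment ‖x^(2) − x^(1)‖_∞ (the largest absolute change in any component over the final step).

0.3542

Iteration 1:
  u = (9 - (-1)·0.0000 - (-2)·0.0000 - (-4)·0.0000) / (8) = 1.1250
  v = (-1 - (2)·1.1250 - (-2)·0.0000 - (-2)·0.0000) / (9) = -0.3611
  w = (0 - (2)·1.1250 - (2)·-0.3611 - (1)·0.0000) / (7) = -0.2183
  t = (-2 - (3)·1.1250 - (2)·-0.3611 - (-2)·-0.2183) / (10) = -0.5089
Iteration 2:
  u = (9 - (-1)·-0.3611 - (-2)·-0.2183 - (-4)·-0.5089) / (8) = 0.7708
  v = (-1 - (2)·0.7708 - (-2)·-0.2183 - (-2)·-0.5089) / (9) = -0.4440
  w = (0 - (2)·0.7708 - (2)·-0.4440 - (1)·-0.5089) / (7) = -0.0207
  t = (-2 - (3)·0.7708 - (2)·-0.4440 - (-2)·-0.0207) / (10) = -0.3466
Change: (-0.3542, -0.0829, 0.1976, 0.1623) → max |·| = 0.3542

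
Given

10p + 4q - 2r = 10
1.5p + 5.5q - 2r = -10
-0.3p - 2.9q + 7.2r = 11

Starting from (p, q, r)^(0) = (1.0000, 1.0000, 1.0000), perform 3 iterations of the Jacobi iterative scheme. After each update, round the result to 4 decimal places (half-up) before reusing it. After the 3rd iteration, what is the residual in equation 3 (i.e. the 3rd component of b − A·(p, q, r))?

Iteration 1:
  p = (10 - (4)·1.0000 - (-2)·1.0000) / (10) = 0.8000
  q = (-10 - (1.5)·1.0000 - (-2)·1.0000) / (5.5) = -1.7273
  r = (11 - (-0.3)·1.0000 - (-2.9)·1.0000) / (7.2) = 1.9722
Iteration 2:
  p = (10 - (4)·-1.7273 - (-2)·1.9722) / (10) = 2.0854
  q = (-10 - (1.5)·0.8000 - (-2)·1.9722) / (5.5) = -1.3192
  r = (11 - (-0.3)·0.8000 - (-2.9)·-1.7273) / (7.2) = 0.8654
Iteration 3:
  p = (10 - (4)·-1.3192 - (-2)·0.8654) / (10) = 1.7008
  q = (-10 - (1.5)·2.0854 - (-2)·0.8654) / (5.5) = -2.0722
  r = (11 - (-0.3)·2.0854 - (-2.9)·-1.3192) / (7.2) = 1.0833
Residual b − A·x = (3.4474, 1.0125, -2.2989)

-2.2989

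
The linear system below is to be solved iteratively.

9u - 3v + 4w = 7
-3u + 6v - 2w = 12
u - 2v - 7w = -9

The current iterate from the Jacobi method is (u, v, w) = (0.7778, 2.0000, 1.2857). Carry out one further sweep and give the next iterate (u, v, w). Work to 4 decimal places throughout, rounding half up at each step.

(0.8730, 2.8175, 0.8254)

One sweep:
  u = (7 - (-3)·2.0000 - (4)·1.2857) / (9) = 0.8730
  v = (12 - (-3)·0.7778 - (-2)·1.2857) / (6) = 2.8175
  w = (-9 - (1)·0.7778 - (-2)·2.0000) / (-7) = 0.8254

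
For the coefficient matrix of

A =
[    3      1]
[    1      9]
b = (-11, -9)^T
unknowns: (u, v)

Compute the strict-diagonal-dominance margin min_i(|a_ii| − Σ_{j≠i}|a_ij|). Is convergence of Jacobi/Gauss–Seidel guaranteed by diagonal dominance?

row 1: |3| − (1) = 2
row 2: |9| − (1) = 8
minimum over rows = 2 → strictly diagonally dominant (convergence guaranteed)

2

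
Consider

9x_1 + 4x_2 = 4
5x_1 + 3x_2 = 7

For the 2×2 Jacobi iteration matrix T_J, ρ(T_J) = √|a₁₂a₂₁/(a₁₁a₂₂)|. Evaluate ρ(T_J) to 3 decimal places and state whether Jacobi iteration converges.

a₁₂a₂₁/(a₁₁a₂₂) = (4)·(5) / ((9)·(3)) = 0.740741
ρ = √|0.740741| = √0.740741 = 0.861
ρ < 1, so Jacobi converges

0.861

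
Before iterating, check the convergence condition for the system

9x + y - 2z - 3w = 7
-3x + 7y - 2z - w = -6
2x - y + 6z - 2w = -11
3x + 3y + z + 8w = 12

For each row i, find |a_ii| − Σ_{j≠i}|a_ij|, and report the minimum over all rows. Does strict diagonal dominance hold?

1

row 1: |9| − (1+2+3) = 3
row 2: |7| − (3+2+1) = 1
row 3: |6| − (2+1+2) = 1
row 4: |8| − (3+3+1) = 1
minimum over rows = 1 → strictly diagonally dominant (convergence guaranteed)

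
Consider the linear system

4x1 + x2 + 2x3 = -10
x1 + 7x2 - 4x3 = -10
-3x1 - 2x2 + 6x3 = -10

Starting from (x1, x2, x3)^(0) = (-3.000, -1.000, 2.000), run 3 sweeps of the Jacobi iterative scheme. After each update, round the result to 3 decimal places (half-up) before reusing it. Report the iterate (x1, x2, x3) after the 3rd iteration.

(-0.137, -3.170, -3.048)

Iteration 1:
  x1 = (-10 - (1)·-1.000 - (2)·2.000) / (4) = -3.250
  x2 = (-10 - (1)·-3.000 - (-4)·2.000) / (7) = 0.143
  x3 = (-10 - (-3)·-3.000 - (-2)·-1.000) / (6) = -3.500
Iteration 2:
  x1 = (-10 - (1)·0.143 - (2)·-3.500) / (4) = -0.786
  x2 = (-10 - (1)·-3.250 - (-4)·-3.500) / (7) = -2.964
  x3 = (-10 - (-3)·-3.250 - (-2)·0.143) / (6) = -3.244
Iteration 3:
  x1 = (-10 - (1)·-2.964 - (2)·-3.244) / (4) = -0.137
  x2 = (-10 - (1)·-0.786 - (-4)·-3.244) / (7) = -3.170
  x3 = (-10 - (-3)·-0.786 - (-2)·-2.964) / (6) = -3.048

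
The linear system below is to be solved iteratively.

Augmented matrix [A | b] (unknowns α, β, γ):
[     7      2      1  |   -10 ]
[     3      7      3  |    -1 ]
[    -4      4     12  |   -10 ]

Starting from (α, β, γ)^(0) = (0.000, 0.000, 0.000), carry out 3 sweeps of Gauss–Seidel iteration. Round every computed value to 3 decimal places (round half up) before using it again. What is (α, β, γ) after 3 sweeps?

Iteration 1:
  α = (-10 - (2)·0.000 - (1)·0.000) / (7) = -1.429
  β = (-1 - (3)·-1.429 - (3)·0.000) / (7) = 0.470
  γ = (-10 - (-4)·-1.429 - (4)·0.470) / (12) = -1.466
Iteration 2:
  α = (-10 - (2)·0.470 - (1)·-1.466) / (7) = -1.353
  β = (-1 - (3)·-1.353 - (3)·-1.466) / (7) = 1.065
  γ = (-10 - (-4)·-1.353 - (4)·1.065) / (12) = -1.639
Iteration 3:
  α = (-10 - (2)·1.065 - (1)·-1.639) / (7) = -1.499
  β = (-1 - (3)·-1.499 - (3)·-1.639) / (7) = 1.202
  γ = (-10 - (-4)·-1.499 - (4)·1.202) / (12) = -1.734

(-1.499, 1.202, -1.734)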